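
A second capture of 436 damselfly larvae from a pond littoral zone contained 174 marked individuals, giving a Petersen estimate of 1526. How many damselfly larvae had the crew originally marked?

M = 609

From N = M·C/R: M = N·R / C = 1526·174 / 436 = 265524 / 436 = 609.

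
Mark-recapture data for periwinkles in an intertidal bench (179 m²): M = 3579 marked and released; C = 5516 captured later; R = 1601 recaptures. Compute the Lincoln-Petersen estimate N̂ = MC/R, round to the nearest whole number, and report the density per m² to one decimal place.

density ≈ 68.9 periwinkles per m²

N̂ = 3579·5516/1601 = 19741764/1601 ≈ 12330.9 → 12331
Density = N̂ / area = 12331 / 179 ≈ 68.89 → 68.9 per m²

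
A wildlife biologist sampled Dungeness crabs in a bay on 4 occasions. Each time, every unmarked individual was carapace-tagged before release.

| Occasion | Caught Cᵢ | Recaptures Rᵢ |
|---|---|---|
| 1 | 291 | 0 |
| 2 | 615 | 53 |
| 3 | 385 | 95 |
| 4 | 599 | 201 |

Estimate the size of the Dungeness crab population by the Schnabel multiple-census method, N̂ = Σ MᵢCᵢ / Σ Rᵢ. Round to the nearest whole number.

N ≈ 3416

Marked at large before each occasion: Mᵢ = Σⱼ<ᵢ (Cⱼ − Rⱼ) → M1=0, M2=291, M3=853, M4=1143
Σ MᵢCᵢ = 0·291 + 291·615 + 853·385 + 1143·599 = 0 + 178965 + 328405 + 684657 = 1192027
Σ Rᵢ = 0 + 53 + 95 + 201 = 349
N̂ = 1192027 / 349 ≈ 3415.6 → 3416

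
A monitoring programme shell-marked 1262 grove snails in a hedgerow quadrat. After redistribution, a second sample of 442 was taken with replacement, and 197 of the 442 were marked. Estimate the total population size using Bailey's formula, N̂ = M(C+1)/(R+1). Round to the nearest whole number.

N ≈ 2824

N̂ = 1262·(442+1)/(197+1) = 1262·443/198 = 559066/198 ≈ 2823.6 → 2824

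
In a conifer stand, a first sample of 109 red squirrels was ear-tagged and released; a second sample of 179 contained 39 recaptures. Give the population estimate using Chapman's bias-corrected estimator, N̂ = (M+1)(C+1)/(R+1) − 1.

N = 494

N̂ = (109+1)(179+1)/(39+1) − 1 = 110·180/40 − 1
= 19800/40 − 1 = 495 − 1 = 494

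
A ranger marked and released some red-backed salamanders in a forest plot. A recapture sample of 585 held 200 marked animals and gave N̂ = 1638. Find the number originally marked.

From N = M·C/R: M = N·R / C = 1638·200 / 585 = 327600 / 585 = 560.

M = 560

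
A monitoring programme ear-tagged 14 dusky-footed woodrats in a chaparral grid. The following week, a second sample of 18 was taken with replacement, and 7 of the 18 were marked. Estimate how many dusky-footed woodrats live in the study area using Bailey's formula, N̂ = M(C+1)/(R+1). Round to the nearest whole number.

N̂ = 14·(18+1)/(7+1) = 14·19/8 = 266/8 ≈ 33.2 → 33

N ≈ 33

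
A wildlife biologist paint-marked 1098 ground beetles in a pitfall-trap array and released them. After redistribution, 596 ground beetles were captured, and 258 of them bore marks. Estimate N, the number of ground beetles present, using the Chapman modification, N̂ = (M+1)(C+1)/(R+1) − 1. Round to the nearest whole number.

N̂ = (1098+1)(596+1)/(258+1) − 1 = 1099·597/259 − 1
= 656103/259 − 1 ≈ 2533.2 − 1 ≈ 2532.2 → 2532

N ≈ 2532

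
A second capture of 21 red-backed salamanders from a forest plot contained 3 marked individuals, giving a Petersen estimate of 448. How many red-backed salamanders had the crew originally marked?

From N = M·C/R: M = N·R / C = 448·3 / 21 = 1344 / 21 = 64.

M = 64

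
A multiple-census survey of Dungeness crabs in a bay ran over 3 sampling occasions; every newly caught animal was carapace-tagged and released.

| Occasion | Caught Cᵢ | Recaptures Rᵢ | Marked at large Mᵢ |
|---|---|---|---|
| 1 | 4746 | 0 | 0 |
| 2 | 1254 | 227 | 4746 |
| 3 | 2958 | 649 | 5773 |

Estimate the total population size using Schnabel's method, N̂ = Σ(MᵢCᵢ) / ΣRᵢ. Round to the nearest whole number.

Σ MᵢCᵢ = 0·4746 + 4746·1254 + 5773·2958 = 0 + 5951484 + 17076534 = 23028018
Σ Rᵢ = 0 + 227 + 649 = 876
N̂ = 23028018 / 876 ≈ 26287.7 → 26288

N ≈ 26,288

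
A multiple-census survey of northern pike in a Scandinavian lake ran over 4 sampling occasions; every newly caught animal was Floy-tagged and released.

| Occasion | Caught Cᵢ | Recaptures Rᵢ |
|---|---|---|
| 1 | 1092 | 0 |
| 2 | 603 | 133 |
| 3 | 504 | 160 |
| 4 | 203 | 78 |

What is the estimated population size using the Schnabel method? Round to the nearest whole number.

N ≈ 4940

Marked at large before each occasion: Mᵢ = Σⱼ<ᵢ (Cⱼ − Rⱼ) → M1=0, M2=1092, M3=1562, M4=1906
Σ MᵢCᵢ = 0·1092 + 1092·603 + 1562·504 + 1906·203 = 0 + 658476 + 787248 + 386918 = 1832642
Σ Rᵢ = 0 + 133 + 160 + 78 = 371
N̂ = 1832642 / 371 ≈ 4939.7 → 4940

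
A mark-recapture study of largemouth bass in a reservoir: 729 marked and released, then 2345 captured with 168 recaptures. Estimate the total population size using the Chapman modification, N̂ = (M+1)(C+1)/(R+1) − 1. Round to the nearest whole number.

N̂ = (729+1)(2345+1)/(168+1) − 1 = 730·2346/169 − 1
= 1712580/169 − 1 ≈ 10133.6 − 1 ≈ 10132.6 → 10133

N ≈ 10,133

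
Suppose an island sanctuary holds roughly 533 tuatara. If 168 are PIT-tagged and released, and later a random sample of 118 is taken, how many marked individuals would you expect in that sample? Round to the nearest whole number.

The marked fraction of the population is 168/533, so in a sample of 118 expect C·(M/N) marked.
E[R] = 168 × 118 / 533 = 19824 / 533 ≈ 37.2 → 37

expected recaptures ≈ 37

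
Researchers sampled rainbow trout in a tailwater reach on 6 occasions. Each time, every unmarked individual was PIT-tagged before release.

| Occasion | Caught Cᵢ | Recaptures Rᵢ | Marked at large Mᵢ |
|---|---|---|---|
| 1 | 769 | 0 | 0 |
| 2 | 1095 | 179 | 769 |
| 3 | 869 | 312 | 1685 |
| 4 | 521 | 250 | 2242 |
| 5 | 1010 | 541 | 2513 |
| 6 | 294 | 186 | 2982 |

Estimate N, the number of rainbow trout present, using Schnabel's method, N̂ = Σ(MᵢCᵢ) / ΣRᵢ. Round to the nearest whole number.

Σ MᵢCᵢ = 0·769 + 769·1095 + 1685·869 + 2242·521 + 2513·1010 + 2982·294 = 0 + 842055 + 1464265 + 1168082 + 2538130 + 876708 = 6889240
Σ Rᵢ = 0 + 179 + 312 + 250 + 541 + 186 = 1468
N̂ = 6889240 / 1468 ≈ 4692.9 → 4693

N ≈ 4693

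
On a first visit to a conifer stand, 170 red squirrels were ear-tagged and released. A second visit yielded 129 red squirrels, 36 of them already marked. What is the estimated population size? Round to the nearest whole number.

The marked fraction in the recapture sample should equal the marked fraction in the population: 36/129 = 170/N.
N = (170 × 129) / 36 = 21930 / 36 ≈ 609.2 → 609

N ≈ 609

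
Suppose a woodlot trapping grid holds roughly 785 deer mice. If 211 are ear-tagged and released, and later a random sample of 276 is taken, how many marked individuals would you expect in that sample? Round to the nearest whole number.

Expected recaptures E[R] = M·C / N.
E[R] = 211 × 276 / 785 = 58236 / 785 ≈ 74.2 → 74

expected recaptures ≈ 74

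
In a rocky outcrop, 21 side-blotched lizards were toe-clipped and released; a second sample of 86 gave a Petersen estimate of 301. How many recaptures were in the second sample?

From N = M·C/R: R = M·C / N = 21·86 / 301 = 1806 / 301 = 6.

R = 6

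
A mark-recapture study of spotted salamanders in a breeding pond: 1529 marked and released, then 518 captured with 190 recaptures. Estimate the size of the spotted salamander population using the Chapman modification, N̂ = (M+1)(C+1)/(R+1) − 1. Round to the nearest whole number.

N̂ = (1529+1)(518+1)/(190+1) − 1 = 1530·519/191 − 1
= 794070/191 − 1 ≈ 4157.4 − 1 ≈ 4156.4 → 4156

N ≈ 4156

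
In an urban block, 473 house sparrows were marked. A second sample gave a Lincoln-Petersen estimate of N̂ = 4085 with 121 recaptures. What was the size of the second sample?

C = 1045

From N = M·C/R: C = N·R / M = 4085·121 / 473 = 494285 / 473 = 1045.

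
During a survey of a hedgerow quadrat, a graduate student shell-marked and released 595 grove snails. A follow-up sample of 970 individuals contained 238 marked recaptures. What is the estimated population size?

N = (595 × 970) / 238 = 577150 / 238 = 2425

N = 2425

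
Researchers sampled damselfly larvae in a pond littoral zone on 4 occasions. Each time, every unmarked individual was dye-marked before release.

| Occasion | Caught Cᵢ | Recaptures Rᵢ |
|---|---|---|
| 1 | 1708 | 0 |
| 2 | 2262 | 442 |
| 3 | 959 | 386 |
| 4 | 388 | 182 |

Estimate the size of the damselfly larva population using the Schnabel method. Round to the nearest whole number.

N ≈ 8751

Marked at large before each occasion: Mᵢ = Σⱼ<ᵢ (Cⱼ − Rⱼ) → M1=0, M2=1708, M3=3528, M4=4101
Σ MᵢCᵢ = 0·1708 + 1708·2262 + 3528·959 + 4101·388 = 0 + 3863496 + 3383352 + 1591188 = 8838036
Σ Rᵢ = 0 + 442 + 386 + 182 = 1010
N̂ = 8838036 / 1010 ≈ 8750.5 → 8751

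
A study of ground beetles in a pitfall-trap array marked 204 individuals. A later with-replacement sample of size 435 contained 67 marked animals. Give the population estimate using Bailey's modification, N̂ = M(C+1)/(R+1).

N̂ = 204·(435+1)/(67+1) = 204·436/68 = 88944/68 = 1308

N = 1308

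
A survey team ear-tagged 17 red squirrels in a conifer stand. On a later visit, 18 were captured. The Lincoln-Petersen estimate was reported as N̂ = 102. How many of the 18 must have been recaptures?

R = 3

From N = M·C/R: R = M·C / N = 17·18 / 102 = 306 / 102 = 3.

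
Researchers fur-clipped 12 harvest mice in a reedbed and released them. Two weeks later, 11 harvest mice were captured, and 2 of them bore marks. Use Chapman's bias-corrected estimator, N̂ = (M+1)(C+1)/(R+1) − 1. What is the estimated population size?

N̂ = (12+1)(11+1)/(2+1) − 1 = 13·12/3 − 1
= 156/3 − 1 = 52 − 1 = 51

N = 51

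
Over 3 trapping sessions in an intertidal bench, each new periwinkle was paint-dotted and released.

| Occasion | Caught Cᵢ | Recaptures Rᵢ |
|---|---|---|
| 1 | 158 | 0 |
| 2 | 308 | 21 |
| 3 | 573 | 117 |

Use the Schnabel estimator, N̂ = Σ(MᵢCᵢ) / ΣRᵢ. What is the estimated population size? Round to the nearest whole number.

Marked at large before each occasion: Mᵢ = Σⱼ<ᵢ (Cⱼ − Rⱼ) → M1=0, M2=158, M3=445
Σ MᵢCᵢ = 0·158 + 158·308 + 445·573 = 0 + 48664 + 254985 = 303649
Σ Rᵢ = 0 + 21 + 117 = 138
N̂ = 303649 / 138 ≈ 2200.4 → 2200

N ≈ 2200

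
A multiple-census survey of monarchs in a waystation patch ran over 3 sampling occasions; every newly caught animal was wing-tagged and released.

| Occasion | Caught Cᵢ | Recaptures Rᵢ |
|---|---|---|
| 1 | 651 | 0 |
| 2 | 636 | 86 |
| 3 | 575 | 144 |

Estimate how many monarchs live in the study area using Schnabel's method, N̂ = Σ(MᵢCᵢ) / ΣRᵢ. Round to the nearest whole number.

N ≈ 4803

Marked at large before each occasion: Mᵢ = Σⱼ<ᵢ (Cⱼ − Rⱼ) → M1=0, M2=651, M3=1201
Σ MᵢCᵢ = 0·651 + 651·636 + 1201·575 = 0 + 414036 + 690575 = 1104611
Σ Rᵢ = 0 + 86 + 144 = 230
N̂ = 1104611 / 230 ≈ 4802.7 → 4803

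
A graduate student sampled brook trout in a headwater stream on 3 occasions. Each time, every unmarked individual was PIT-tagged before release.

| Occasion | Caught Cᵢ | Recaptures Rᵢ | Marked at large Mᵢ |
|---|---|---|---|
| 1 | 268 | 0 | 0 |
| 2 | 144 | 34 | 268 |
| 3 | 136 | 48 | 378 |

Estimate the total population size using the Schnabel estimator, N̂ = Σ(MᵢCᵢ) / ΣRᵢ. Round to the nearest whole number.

N ≈ 1098

Σ MᵢCᵢ = 0·268 + 268·144 + 378·136 = 0 + 38592 + 51408 = 90000
Σ Rᵢ = 0 + 34 + 48 = 82
N̂ = 90000 / 82 ≈ 1097.6 → 1098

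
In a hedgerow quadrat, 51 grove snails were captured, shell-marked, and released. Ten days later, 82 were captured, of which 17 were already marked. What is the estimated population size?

N = (51 × 82) / 17 = 4182 / 17 = 246

N = 246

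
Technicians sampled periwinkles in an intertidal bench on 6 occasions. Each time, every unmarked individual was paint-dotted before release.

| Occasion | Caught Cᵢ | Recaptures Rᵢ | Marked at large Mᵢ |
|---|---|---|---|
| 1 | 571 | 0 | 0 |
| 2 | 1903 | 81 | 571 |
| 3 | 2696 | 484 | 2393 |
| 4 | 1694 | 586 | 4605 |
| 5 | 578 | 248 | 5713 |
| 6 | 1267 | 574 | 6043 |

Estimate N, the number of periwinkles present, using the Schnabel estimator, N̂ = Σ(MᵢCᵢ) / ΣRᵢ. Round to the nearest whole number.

N ≈ 13,329

Σ MᵢCᵢ = 0·571 + 571·1903 + 2393·2696 + 4605·1694 + 5713·578 + 6043·1267 = 0 + 1086613 + 6451528 + 7800870 + 3302114 + 7656481 = 26297606
Σ Rᵢ = 0 + 81 + 484 + 586 + 248 + 574 = 1973
N̂ = 26297606 / 1973 ≈ 13328.7 → 13329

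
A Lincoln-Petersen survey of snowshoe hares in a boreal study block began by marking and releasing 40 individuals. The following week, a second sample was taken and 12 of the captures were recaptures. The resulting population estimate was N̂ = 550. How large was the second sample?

From N = M·C/R: C = N·R / M = 550·12 / 40 = 6600 / 40 = 165.

C = 165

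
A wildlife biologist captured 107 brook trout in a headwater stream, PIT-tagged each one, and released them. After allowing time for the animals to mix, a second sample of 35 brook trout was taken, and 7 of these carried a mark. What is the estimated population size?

N = 535

Lincoln-Petersen assumes M/N = R/C, so N = M·C / R.
N = (107 × 35) / 7 = 3745 / 7 = 535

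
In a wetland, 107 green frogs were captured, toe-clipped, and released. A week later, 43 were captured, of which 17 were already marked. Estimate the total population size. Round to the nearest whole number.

The marked fraction in the recapture sample should equal the marked fraction in the population: 17/43 = 107/N.
N = (107 × 43) / 17 = 4601 / 17 ≈ 270.6 → 271

N ≈ 271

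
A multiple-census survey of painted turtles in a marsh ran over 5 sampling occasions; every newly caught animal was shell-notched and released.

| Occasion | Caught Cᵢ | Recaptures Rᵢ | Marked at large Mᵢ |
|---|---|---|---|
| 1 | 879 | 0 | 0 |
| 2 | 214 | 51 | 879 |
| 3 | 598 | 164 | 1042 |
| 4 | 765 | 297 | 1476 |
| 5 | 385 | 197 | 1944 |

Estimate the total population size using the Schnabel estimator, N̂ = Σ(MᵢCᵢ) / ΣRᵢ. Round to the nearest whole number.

N ≈ 3792

Σ MᵢCᵢ = 0·879 + 879·214 + 1042·598 + 1476·765 + 1944·385 = 0 + 188106 + 623116 + 1129140 + 748440 = 2688802
Σ Rᵢ = 0 + 51 + 164 + 297 + 197 = 709
N̂ = 2688802 / 709 ≈ 3792.4 → 3792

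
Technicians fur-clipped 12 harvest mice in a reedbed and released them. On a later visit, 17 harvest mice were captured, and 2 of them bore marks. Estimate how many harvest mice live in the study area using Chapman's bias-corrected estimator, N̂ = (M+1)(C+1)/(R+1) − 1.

N̂ = (12+1)(17+1)/(2+1) − 1 = 13·18/3 − 1
= 234/3 − 1 = 78 − 1 = 77

N = 77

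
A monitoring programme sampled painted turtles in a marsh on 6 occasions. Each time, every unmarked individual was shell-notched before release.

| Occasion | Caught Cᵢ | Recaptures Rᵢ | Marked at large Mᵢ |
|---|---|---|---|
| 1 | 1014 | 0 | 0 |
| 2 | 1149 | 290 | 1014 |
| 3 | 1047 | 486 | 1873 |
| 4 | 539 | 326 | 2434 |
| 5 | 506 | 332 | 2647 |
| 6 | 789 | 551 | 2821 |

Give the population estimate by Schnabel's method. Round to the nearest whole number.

Σ MᵢCᵢ = 0·1014 + 1014·1149 + 1873·1047 + 2434·539 + 2647·506 + 2821·789 = 0 + 1165086 + 1961031 + 1311926 + 1339382 + 2225769 = 8003194
Σ Rᵢ = 0 + 290 + 486 + 326 + 332 + 551 = 1985
N̂ = 8003194 / 1985 ≈ 4031.8 → 4032

N ≈ 4032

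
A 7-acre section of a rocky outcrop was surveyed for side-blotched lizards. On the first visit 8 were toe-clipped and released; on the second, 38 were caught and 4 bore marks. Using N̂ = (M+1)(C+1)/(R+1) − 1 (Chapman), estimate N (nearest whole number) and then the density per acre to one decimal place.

N̂ = 9·39/5 − 1 = 351/5 − 1 ≈ 69.2 → 69
Density = N̂ / area = 69 / 7 ≈ 9.86 → 9.9 per acre

density ≈ 9.9 side-blotched lizards per acre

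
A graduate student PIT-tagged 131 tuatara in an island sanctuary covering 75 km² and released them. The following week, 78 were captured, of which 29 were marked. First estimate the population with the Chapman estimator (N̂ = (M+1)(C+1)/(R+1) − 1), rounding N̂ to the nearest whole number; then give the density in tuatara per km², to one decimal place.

N̂ = 132·79/30 − 1 = 10428/30 − 1 ≈ 346.6 → 347
Density = N̂ / area = 347 / 75 ≈ 4.63 → 4.6 per km²

density ≈ 4.6 tuatara per km²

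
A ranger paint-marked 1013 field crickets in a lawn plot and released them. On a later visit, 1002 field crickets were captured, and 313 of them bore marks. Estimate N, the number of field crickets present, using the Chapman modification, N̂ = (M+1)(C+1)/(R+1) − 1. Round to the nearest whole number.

N ≈ 3238

N̂ = (1013+1)(1002+1)/(313+1) − 1 = 1014·1003/314 − 1
= 1017042/314 − 1 ≈ 3239.0 − 1 ≈ 3238.0 → 3238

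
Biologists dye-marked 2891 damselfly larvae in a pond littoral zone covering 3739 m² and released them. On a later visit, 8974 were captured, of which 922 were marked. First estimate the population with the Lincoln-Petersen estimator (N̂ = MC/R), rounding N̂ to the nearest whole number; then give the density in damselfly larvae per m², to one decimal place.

N̂ = 2891·8974/922 = 25943834/922 ≈ 28138.6 → 28139
Density = N̂ / area = 28139 / 3739 ≈ 7.53 → 7.5 per m²

density ≈ 7.5 damselfly larvae per m²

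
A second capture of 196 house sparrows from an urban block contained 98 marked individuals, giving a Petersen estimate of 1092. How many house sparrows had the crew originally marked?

From N = M·C/R: M = N·R / C = 1092·98 / 196 = 107016 / 196 = 546.

M = 546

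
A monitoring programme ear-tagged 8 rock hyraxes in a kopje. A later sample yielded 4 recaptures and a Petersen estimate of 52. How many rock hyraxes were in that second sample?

From N = M·C/R: C = N·R / M = 52·4 / 8 = 208 / 8 = 26.

C = 26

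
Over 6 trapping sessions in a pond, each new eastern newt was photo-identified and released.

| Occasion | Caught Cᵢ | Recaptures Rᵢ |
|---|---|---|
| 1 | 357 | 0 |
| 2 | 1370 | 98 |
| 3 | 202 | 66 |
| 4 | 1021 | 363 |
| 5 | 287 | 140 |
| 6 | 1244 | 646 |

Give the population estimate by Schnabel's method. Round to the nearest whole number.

Marked at large before each occasion: Mᵢ = Σⱼ<ᵢ (Cⱼ − Rⱼ) → M1=0, M2=357, M3=1629, M4=1765, M5=2423, M6=2570
Σ MᵢCᵢ = 0·357 + 357·1370 + 1629·202 + 1765·1021 + 2423·287 + 2570·1244 = 0 + 489090 + 329058 + 1802065 + 695401 + 3197080 = 6512694
Σ Rᵢ = 0 + 98 + 66 + 363 + 140 + 646 = 1313
N̂ = 6512694 / 1313 ≈ 4960.2 → 4960

N ≈ 4960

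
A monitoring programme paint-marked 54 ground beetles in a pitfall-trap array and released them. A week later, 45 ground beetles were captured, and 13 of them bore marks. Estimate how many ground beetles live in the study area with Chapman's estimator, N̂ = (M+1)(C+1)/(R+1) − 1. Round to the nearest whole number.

N̂ = (54+1)(45+1)/(13+1) − 1 = 55·46/14 − 1
= 2530/14 − 1 ≈ 180.7 − 1 ≈ 179.7 → 180

N ≈ 180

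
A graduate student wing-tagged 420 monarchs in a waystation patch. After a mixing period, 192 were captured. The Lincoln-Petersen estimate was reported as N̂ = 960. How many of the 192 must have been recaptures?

From N = M·C/R: R = M·C / N = 420·192 / 960 = 80640 / 960 = 84.

R = 84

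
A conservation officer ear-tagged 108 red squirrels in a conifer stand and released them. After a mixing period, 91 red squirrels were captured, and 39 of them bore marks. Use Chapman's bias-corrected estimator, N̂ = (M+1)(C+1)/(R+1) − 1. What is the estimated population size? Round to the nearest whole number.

N ≈ 250

N̂ = (108+1)(91+1)/(39+1) − 1 = 109·92/40 − 1
= 10028/40 − 1 ≈ 250.7 − 1 ≈ 249.7 → 250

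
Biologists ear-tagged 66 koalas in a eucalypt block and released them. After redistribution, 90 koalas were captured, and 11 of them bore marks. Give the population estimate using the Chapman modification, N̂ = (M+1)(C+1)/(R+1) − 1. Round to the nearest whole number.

N ≈ 507

N̂ = (66+1)(90+1)/(11+1) − 1 = 67·91/12 − 1
= 6097/12 − 1 ≈ 508.1 − 1 ≈ 507.1 → 507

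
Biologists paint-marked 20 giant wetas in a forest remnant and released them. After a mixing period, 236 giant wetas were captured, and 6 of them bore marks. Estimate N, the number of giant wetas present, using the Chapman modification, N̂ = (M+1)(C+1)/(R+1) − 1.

N = 710

N̂ = (20+1)(236+1)/(6+1) − 1 = 21·237/7 − 1
= 4977/7 − 1 = 711 − 1 = 710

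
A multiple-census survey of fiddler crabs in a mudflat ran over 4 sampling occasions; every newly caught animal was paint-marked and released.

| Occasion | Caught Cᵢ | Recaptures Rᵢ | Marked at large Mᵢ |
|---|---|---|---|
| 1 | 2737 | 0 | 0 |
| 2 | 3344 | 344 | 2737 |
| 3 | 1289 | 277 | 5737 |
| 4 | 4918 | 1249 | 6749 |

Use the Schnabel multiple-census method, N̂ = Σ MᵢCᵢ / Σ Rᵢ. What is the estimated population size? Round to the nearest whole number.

N ≈ 26,598

Σ MᵢCᵢ = 0·2737 + 2737·3344 + 5737·1289 + 6749·4918 = 0 + 9152528 + 7394993 + 33191582 = 49739103
Σ Rᵢ = 0 + 344 + 277 + 1249 = 1870
N̂ = 49739103 / 1870 ≈ 26598.45 → 26598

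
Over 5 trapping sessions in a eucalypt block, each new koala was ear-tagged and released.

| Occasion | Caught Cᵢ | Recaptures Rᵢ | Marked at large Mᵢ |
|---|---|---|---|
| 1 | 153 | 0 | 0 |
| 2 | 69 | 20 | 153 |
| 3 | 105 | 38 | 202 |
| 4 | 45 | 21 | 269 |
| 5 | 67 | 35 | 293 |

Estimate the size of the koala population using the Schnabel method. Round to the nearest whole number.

N ≈ 557

Σ MᵢCᵢ = 0·153 + 153·69 + 202·105 + 269·45 + 293·67 = 0 + 10557 + 21210 + 12105 + 19631 = 63503
Σ Rᵢ = 0 + 20 + 38 + 21 + 35 = 114
N̂ = 63503 / 114 ≈ 557.0 → 557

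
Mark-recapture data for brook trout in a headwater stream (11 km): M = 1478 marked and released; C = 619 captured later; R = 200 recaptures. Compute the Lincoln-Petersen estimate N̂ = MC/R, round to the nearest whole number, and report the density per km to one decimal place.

density ≈ 415.8 brook trout per km

N̂ = 1478·619/200 = 914882/200 ≈ 4574.4 → 4574
Density = N̂ / area = 4574 / 11 ≈ 415.82 → 415.8 per km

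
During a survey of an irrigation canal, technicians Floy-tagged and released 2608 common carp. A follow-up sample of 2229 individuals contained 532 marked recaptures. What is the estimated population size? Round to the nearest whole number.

N ≈ 10,927

N = (2608 × 2229) / 532 = 5813232 / 532 ≈ 10927.1 → 10927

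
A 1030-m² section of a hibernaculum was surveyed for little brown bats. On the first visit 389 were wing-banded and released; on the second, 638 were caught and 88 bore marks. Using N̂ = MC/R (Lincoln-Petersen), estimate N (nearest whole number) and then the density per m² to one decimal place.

N̂ = 389·638/88 = 248182/88 ≈ 2820.2 → 2820
Density = N̂ / area = 2820 / 1030 ≈ 2.74 → 2.7 per m²

density ≈ 2.7 little brown bats per m²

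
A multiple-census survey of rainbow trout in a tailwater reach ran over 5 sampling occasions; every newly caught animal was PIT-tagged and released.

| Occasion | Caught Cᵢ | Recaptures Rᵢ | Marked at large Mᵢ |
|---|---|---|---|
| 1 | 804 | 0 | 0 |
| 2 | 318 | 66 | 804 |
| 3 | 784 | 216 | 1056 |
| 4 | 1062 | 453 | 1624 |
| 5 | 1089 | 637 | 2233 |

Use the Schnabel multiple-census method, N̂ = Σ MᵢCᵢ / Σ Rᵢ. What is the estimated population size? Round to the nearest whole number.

Σ MᵢCᵢ = 0·804 + 804·318 + 1056·784 + 1624·1062 + 2233·1089 = 0 + 255672 + 827904 + 1724688 + 2431737 = 5240001
Σ Rᵢ = 0 + 66 + 216 + 453 + 637 = 1372
N̂ = 5240001 / 1372 ≈ 3819.2 → 3819

N ≈ 3819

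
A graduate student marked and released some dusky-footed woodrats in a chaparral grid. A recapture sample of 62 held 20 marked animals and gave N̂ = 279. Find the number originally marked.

From N = M·C/R: M = N·R / C = 279·20 / 62 = 5580 / 62 = 90.

M = 90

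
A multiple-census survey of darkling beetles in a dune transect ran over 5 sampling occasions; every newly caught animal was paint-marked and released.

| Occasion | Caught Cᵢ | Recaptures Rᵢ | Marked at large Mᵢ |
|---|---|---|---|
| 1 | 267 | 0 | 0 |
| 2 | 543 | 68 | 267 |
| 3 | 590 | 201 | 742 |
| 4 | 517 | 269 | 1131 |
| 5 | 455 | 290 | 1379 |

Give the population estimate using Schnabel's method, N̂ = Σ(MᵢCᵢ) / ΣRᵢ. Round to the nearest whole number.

Σ MᵢCᵢ = 0·267 + 267·543 + 742·590 + 1131·517 + 1379·455 = 0 + 144981 + 437780 + 584727 + 627445 = 1794933
Σ Rᵢ = 0 + 68 + 201 + 269 + 290 = 828
N̂ = 1794933 / 828 ≈ 2167.8 → 2168

N ≈ 2168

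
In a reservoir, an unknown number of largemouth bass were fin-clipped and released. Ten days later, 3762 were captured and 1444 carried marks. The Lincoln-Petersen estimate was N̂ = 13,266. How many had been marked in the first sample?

From N = M·C/R: M = N·R / C = 13266·1444 / 3762 = 19156104 / 3762 = 5092.

M = 5092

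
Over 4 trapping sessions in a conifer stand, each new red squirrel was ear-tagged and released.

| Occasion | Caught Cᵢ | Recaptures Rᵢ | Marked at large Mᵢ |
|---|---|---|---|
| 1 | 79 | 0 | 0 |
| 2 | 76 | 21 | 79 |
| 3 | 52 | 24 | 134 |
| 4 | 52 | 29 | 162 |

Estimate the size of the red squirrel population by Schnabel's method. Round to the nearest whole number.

Σ MᵢCᵢ = 0·79 + 79·76 + 134·52 + 162·52 = 0 + 6004 + 6968 + 8424 = 21396
Σ Rᵢ = 0 + 21 + 24 + 29 = 74
N̂ = 21396 / 74 ≈ 289.1 → 289

N ≈ 289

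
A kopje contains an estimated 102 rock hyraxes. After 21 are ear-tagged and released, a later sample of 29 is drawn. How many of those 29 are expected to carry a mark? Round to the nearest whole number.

Expected recaptures E[R] = M·C / N.
E[R] = 21 × 29 / 102 = 609 / 102 ≈ 6.0 → 6

expected recaptures ≈ 6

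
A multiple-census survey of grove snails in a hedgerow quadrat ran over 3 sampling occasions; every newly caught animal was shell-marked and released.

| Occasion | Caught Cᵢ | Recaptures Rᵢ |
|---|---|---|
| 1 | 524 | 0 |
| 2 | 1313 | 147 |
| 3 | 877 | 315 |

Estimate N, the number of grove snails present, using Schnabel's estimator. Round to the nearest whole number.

N ≈ 4697

Marked at large before each occasion: Mᵢ = Σⱼ<ᵢ (Cⱼ − Rⱼ) → M1=0, M2=524, M3=1690
Σ MᵢCᵢ = 0·524 + 524·1313 + 1690·877 = 0 + 688012 + 1482130 = 2170142
Σ Rᵢ = 0 + 147 + 315 = 462
N̂ = 2170142 / 462 ≈ 4697.3 → 4697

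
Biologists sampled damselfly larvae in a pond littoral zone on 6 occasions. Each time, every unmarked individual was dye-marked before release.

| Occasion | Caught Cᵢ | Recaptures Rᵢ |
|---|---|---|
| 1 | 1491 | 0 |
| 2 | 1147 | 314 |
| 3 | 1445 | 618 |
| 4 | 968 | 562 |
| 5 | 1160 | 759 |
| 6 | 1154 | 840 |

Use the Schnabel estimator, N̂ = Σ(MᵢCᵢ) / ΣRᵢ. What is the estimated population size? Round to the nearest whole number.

N ≈ 5436

Marked at large before each occasion: Mᵢ = Σⱼ<ᵢ (Cⱼ − Rⱼ) → M1=0, M2=1491, M3=2324, M4=3151, M5=3557, M6=3958
Σ MᵢCᵢ = 0·1491 + 1491·1147 + 2324·1445 + 3151·968 + 3557·1160 + 3958·1154 = 0 + 1710177 + 3358180 + 3050168 + 4126120 + 4567532 = 16812177
Σ Rᵢ = 0 + 314 + 618 + 562 + 759 + 840 = 3093
N̂ = 16812177 / 3093 ≈ 5435.6 → 5436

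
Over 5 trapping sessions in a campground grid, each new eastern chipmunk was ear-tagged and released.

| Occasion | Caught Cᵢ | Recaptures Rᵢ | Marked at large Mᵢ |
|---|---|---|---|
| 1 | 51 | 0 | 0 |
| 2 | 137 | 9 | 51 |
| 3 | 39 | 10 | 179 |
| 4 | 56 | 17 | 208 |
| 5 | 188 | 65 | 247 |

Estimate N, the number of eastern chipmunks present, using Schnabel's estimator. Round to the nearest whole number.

N ≈ 713

Σ MᵢCᵢ = 0·51 + 51·137 + 179·39 + 208·56 + 247·188 = 0 + 6987 + 6981 + 11648 + 46436 = 72052
Σ Rᵢ = 0 + 9 + 10 + 17 + 65 = 101
N̂ = 72052 / 101 ≈ 713.4 → 713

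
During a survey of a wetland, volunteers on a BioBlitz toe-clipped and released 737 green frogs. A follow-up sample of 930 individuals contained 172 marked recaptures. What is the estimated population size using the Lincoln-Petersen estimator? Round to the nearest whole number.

N ≈ 3985

If marked individuals mix randomly, R/C ≈ M/N, giving N ≈ M·C/R.
N = (737 × 930) / 172 = 685410 / 172 ≈ 3984.9 → 3985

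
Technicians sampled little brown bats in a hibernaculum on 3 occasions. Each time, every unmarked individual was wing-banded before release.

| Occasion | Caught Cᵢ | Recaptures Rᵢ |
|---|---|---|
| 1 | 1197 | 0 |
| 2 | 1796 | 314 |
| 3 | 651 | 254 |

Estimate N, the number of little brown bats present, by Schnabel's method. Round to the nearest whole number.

N ≈ 6855

Marked at large before each occasion: Mᵢ = Σⱼ<ᵢ (Cⱼ − Rⱼ) → M1=0, M2=1197, M3=2679
Σ MᵢCᵢ = 0·1197 + 1197·1796 + 2679·651 = 0 + 2149812 + 1744029 = 3893841
Σ Rᵢ = 0 + 314 + 254 = 568
N̂ = 3893841 / 568 ≈ 6855.4 → 6855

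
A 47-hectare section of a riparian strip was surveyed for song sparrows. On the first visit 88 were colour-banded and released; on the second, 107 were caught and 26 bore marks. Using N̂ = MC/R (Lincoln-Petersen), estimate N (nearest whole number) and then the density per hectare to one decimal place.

N̂ = 88·107/26 = 9416/26 ≈ 362.2 → 362
Density = N̂ / area = 362 / 47 ≈ 7.70 → 7.7 per hectare

density ≈ 7.7 song sparrows per hectare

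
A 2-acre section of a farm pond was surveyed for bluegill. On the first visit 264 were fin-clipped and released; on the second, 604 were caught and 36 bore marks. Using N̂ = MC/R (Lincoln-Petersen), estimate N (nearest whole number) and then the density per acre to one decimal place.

density ≈ 2214.5 bluegill per acre

N̂ = 264·604/36 = 159456/36 ≈ 4429.3 → 4429
Density = N̂ / area = 4429 / 2 ≈ 2214.50 → 2214.5 per acre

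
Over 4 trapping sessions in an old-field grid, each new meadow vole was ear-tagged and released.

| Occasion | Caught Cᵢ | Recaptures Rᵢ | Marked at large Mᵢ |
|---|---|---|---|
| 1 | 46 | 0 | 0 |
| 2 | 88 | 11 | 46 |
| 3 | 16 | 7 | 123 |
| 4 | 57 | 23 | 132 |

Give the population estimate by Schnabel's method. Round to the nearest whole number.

Σ MᵢCᵢ = 0·46 + 46·88 + 123·16 + 132·57 = 0 + 4048 + 1968 + 7524 = 13540
Σ Rᵢ = 0 + 11 + 7 + 23 = 41
N̂ = 13540 / 41 ≈ 330.2 → 330

N ≈ 330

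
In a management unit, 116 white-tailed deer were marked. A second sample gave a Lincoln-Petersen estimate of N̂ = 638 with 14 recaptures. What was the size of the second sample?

C = 77

From N = M·C/R: C = N·R / M = 638·14 / 116 = 8932 / 116 = 77.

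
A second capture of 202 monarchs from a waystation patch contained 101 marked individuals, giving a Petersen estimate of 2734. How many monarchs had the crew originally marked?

M = 1367

From N = M·C/R: M = N·R / C = 2734·101 / 202 = 276134 / 202 = 1367.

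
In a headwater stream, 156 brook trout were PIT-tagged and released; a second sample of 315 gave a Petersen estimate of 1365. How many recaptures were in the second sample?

From N = M·C/R: R = M·C / N = 156·315 / 1365 = 49140 / 1365 = 36.

R = 36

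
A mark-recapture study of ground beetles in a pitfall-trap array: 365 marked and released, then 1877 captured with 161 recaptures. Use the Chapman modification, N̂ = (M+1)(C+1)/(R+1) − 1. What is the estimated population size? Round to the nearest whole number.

N ≈ 4242

N̂ = (365+1)(1877+1)/(161+1) − 1 = 366·1878/162 − 1
= 687348/162 − 1 ≈ 4242.9 − 1 ≈ 4241.9 → 4242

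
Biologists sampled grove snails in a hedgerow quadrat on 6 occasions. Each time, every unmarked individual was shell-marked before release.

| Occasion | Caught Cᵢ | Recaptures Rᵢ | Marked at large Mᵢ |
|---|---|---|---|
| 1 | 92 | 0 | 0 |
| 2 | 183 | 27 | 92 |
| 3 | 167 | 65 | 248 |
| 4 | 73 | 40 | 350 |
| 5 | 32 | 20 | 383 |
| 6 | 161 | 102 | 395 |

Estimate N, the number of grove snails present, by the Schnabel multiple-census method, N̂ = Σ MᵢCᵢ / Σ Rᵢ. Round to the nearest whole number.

Σ MᵢCᵢ = 0·92 + 92·183 + 248·167 + 350·73 + 383·32 + 395·161 = 0 + 16836 + 41416 + 25550 + 12256 + 63595 = 159653
Σ Rᵢ = 0 + 27 + 65 + 40 + 20 + 102 = 254
N̂ = 159653 / 254 ≈ 628.6 → 629

N ≈ 629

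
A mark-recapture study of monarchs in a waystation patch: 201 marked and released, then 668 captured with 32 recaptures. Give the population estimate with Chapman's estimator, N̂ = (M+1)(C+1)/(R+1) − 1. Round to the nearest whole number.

N̂ = (201+1)(668+1)/(32+1) − 1 = 202·669/33 − 1
= 135138/33 − 1 ≈ 4095.1 − 1 ≈ 4094.1 → 4094

N ≈ 4094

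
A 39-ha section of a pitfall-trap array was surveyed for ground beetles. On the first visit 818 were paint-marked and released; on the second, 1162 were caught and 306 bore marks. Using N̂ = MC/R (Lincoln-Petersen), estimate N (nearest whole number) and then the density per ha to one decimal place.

density ≈ 79.6 ground beetles per ha

N̂ = 818·1162/306 = 950516/306 ≈ 3106.3 → 3106
Density = N̂ / area = 3106 / 39 ≈ 79.64 → 79.6 per ha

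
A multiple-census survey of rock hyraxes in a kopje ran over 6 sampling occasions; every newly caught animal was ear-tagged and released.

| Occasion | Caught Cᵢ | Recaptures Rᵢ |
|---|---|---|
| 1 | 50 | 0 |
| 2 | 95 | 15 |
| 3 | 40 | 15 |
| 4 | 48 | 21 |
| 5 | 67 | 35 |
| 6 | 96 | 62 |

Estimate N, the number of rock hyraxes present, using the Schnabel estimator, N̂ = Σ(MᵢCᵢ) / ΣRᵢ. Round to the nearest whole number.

Marked at large before each occasion: Mᵢ = Σⱼ<ᵢ (Cⱼ − Rⱼ) → M1=0, M2=50, M3=130, M4=155, M5=182, M6=214
Σ MᵢCᵢ = 0·50 + 50·95 + 130·40 + 155·48 + 182·67 + 214·96 = 0 + 4750 + 5200 + 7440 + 12194 + 20544 = 50128
Σ Rᵢ = 0 + 15 + 15 + 21 + 35 + 62 = 148
N̂ = 50128 / 148 ≈ 338.7 → 339

N ≈ 339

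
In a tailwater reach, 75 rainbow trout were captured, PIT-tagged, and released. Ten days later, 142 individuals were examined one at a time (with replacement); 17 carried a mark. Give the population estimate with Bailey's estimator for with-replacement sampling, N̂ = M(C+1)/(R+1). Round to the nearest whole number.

N̂ = 75·(142+1)/(17+1) = 75·143/18 = 10725/18 ≈ 595.8 → 596

N ≈ 596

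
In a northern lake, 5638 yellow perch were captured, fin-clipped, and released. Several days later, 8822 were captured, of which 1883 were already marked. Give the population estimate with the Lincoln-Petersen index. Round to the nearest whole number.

N = (5638 × 8822) / 1883 = 49738436 / 1883 ≈ 26414.46 → 26414

N ≈ 26,414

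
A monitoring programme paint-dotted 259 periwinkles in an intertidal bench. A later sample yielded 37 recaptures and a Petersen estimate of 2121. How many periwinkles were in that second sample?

From N = M·C/R: C = N·R / M = 2121·37 / 259 = 78477 / 259 = 303.

C = 303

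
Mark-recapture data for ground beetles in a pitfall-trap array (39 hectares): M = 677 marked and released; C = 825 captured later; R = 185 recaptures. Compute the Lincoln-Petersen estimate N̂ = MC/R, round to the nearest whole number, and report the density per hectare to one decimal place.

density ≈ 77.4 ground beetles per hectare

N̂ = 677·825/185 = 558525/185 ≈ 3019.1 → 3019
Density = N̂ / area = 3019 / 39 ≈ 77.41 → 77.4 per hectare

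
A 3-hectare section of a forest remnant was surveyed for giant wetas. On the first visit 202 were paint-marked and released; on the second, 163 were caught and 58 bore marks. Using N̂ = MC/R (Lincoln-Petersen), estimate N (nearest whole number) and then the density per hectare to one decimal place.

density ≈ 189.3 giant wetas per hectare

N̂ = 202·163/58 = 32926/58 ≈ 567.7 → 568
Density = N̂ / area = 568 / 3 ≈ 189.33 → 189.3 per hectare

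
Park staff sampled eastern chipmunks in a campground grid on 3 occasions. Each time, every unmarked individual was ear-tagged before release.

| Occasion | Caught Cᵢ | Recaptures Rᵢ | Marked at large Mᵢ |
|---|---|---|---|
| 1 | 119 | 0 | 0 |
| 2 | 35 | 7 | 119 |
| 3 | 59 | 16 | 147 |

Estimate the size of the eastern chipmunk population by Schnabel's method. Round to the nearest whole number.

Σ MᵢCᵢ = 0·119 + 119·35 + 147·59 = 0 + 4165 + 8673 = 12838
Σ Rᵢ = 0 + 7 + 16 = 23
N̂ = 12838 / 23 ≈ 558.2 → 558

N ≈ 558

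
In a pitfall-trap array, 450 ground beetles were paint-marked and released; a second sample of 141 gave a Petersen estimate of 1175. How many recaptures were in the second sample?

From N = M·C/R: R = M·C / N = 450·141 / 1175 = 63450 / 1175 = 54.

R = 54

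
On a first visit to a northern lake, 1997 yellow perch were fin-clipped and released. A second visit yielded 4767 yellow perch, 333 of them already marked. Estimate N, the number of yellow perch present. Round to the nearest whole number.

Lincoln-Petersen assumes M/N = R/C, so N = M·C / R.
N = (1997 × 4767) / 333 = 9519699 / 333 ≈ 28587.7 → 28588

N ≈ 28,588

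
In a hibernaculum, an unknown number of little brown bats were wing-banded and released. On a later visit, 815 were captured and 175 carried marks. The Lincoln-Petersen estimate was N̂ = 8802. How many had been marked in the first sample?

M = 1890

From N = M·C/R: M = N·R / C = 8802·175 / 815 = 1540350 / 815 = 1890.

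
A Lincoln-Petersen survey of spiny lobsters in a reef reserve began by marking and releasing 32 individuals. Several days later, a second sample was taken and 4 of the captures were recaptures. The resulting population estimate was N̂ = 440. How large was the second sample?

C = 55

From N = M·C/R: C = N·R / M = 440·4 / 32 = 1760 / 32 = 55.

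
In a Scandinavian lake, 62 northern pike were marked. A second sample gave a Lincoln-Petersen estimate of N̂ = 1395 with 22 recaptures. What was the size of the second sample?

From N = M·C/R: C = N·R / M = 1395·22 / 62 = 30690 / 62 = 495.

C = 495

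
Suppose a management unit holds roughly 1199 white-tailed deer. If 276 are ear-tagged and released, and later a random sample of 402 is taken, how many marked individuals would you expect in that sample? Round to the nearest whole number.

Expected recaptures E[R] = M·C / N.
E[R] = 276 × 402 / 1199 = 110952 / 1199 ≈ 92.5 → 93

expected recaptures ≈ 93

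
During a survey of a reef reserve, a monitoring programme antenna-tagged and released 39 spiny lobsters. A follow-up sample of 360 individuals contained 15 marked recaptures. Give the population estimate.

N = 936

N = (39 × 360) / 15 = 14040 / 15 = 936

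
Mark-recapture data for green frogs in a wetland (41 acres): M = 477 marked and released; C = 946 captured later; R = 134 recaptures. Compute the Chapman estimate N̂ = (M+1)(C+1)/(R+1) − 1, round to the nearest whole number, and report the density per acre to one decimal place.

density ≈ 81.8 green frogs per acre

N̂ = 478·947/135 − 1 = 452666/135 − 1 ≈ 3352.1 → 3352
Density = N̂ / area = 3352 / 41 ≈ 81.76 → 81.8 per acre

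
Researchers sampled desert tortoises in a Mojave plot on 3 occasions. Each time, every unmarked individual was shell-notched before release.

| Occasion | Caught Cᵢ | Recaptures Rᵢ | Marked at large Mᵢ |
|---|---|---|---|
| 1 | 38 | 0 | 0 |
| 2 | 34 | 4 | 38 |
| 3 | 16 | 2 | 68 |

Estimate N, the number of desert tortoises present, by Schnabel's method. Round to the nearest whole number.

Σ MᵢCᵢ = 0·38 + 38·34 + 68·16 = 0 + 1292 + 1088 = 2380
Σ Rᵢ = 0 + 4 + 2 = 6
N̂ = 2380 / 6 ≈ 396.7 → 397

N ≈ 397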